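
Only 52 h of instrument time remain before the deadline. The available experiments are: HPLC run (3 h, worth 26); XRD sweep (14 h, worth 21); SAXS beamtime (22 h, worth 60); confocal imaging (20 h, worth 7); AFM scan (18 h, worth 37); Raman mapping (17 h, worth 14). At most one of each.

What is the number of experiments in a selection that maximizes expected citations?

3

Best achievable expected citations is 123.
One optimal bundle: HPLC run + SAXS beamtime + AFM scan (43 h).
All optima have 3 experiments.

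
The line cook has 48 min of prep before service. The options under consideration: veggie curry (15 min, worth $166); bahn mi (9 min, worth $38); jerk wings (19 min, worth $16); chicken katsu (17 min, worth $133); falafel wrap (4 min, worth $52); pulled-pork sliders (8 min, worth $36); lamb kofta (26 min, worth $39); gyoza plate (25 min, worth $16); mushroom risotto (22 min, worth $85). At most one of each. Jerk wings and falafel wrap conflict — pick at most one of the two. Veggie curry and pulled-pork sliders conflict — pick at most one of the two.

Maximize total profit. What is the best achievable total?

389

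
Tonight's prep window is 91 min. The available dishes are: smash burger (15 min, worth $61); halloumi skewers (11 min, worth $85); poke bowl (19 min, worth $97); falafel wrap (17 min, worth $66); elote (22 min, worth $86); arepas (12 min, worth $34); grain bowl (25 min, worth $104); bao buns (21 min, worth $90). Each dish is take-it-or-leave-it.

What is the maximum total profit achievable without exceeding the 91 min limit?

437

Density check — halloumi skewers 7.73, poke bowl 5.11, bao buns 4.29, grain bowl 4.16 are the best per min.
Taking smash burger + halloumi skewers + poke bowl + grain bowl + bao buns: 91 min used, 437 in profit.
The closest alternative, halloumi skewers + poke bowl + falafel wrap + elote + bao buns, reaches only 424.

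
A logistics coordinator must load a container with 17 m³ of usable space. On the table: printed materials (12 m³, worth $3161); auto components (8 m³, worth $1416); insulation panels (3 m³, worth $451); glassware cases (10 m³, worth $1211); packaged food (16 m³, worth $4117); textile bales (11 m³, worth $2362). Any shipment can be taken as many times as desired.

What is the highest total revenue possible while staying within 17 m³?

4117

Ranking by ratio (revenue/m³): printed materials 263.42, packaged food 257.31, textile bales 214.73.
Filling by ratio: printed materials + insulation panels for 3612, with 2 m³ left unused.
Dropping printed materials and insulation panels frees 15 m³; slotting in packaged food (16 m³) lifts the total to 4117 at 16 m³.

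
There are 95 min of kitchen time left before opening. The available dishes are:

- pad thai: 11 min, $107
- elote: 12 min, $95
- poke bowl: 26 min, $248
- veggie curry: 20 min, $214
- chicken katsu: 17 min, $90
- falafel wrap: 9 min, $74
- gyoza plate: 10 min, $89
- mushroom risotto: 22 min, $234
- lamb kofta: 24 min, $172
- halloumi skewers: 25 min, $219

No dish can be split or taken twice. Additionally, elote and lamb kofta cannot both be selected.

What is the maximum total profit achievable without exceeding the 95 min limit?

Filling by ratio: pad thai + poke bowl + veggie curry + gyoza plate + mushroom risotto for 892, with 6 min left unused.
Dropping pad thai and gyoza plate frees 21 min; slotting in halloumi skewers (25 min) lifts the total to 915 at 93 min.
Runner-up pad thai + elote + poke bowl + veggie curry + mushroom risotto tops out at 898.

915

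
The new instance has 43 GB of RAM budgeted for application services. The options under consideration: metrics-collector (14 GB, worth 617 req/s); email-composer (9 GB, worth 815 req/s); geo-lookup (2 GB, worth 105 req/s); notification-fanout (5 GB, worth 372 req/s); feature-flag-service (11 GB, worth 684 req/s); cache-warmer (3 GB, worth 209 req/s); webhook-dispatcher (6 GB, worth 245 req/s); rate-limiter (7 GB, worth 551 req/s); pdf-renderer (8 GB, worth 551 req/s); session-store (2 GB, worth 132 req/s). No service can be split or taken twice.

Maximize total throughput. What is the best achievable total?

3182

Taking the top-ratio services first gives email-composer + geo-lookup + notification-fanout + cache-warmer + webhook-dispatcher + rate-limiter + pdf-renderer + session-store for 2980 (42 GB).
The 10 GB tied up in geo-lookup and webhook-dispatcher and session-store is better spent on feature-flag-service — total rises to 3182 (43 GB).
Next best is email-composer + notification-fanout + feature-flag-service + rate-limiter + pdf-renderer + session-store at 3105 (42 GB) — short by 77.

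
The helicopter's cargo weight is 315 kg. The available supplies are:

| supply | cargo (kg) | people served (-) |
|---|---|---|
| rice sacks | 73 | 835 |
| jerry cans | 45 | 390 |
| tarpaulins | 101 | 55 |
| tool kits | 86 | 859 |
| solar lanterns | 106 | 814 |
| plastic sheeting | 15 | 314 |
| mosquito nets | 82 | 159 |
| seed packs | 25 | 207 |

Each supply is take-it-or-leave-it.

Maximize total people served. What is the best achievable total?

3029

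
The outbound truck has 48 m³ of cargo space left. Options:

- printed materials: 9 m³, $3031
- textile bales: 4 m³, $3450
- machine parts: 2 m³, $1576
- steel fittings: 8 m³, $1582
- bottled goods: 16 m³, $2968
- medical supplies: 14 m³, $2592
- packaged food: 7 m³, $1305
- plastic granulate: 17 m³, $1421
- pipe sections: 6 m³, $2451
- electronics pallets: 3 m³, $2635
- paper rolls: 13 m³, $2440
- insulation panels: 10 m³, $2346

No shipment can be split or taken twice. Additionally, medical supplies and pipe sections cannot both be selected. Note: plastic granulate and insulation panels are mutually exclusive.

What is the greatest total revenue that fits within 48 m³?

17929

The ratio heuristic lands on printed materials + textile bales + machine parts + steel fittings + pipe sections + electronics pallets + insulation panels (17071) but leaves 6 m³ idle.
The 8 m³ tied up in steel fittings is better spent on paper rolls — total rises to 17929 (47 m³).
The spare 1 m³ is too small for any remaining shipment, and no feasible exchange beats 17929.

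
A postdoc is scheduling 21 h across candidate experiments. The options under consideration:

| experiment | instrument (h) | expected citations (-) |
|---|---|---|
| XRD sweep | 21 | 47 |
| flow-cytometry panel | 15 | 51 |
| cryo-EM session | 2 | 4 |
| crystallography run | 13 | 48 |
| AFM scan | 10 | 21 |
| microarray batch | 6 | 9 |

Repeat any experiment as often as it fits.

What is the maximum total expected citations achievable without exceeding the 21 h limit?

By expected citations per h: crystallography run 3.69, flow-cytometry panel 3.40, XRD sweep 2.24, AFM scan 2.10 lead.
The ratio ordering already packs tightly: 4×cryo-EM session + crystallography run, 21 h, 64.
Every other selection either busts 21 h or fails to beat 64.

64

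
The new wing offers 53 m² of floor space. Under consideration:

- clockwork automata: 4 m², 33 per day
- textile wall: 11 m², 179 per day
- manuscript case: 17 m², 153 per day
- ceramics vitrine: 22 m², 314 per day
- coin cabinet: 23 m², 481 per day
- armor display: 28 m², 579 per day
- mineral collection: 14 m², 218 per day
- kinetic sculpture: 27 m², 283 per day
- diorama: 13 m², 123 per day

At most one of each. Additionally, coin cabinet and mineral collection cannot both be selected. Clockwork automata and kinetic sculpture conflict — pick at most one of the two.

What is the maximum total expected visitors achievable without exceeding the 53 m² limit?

1060

The ratio ordering already packs tightly: coin cabinet + armor display, 51 m², 1060.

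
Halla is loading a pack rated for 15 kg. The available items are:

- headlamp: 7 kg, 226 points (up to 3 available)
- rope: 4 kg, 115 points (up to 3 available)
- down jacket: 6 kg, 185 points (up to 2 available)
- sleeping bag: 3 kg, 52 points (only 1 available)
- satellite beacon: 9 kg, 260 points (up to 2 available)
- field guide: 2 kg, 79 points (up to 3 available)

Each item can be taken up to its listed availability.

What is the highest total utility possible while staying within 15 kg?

499

Taking the top-ratio items first gives headlamp + 3×field guide for 463 (13 kg).
Replace field guide with rope: the trade gains 36 net, giving 499 at 15 kg.
That's the maximum — no swap from here does better than 499.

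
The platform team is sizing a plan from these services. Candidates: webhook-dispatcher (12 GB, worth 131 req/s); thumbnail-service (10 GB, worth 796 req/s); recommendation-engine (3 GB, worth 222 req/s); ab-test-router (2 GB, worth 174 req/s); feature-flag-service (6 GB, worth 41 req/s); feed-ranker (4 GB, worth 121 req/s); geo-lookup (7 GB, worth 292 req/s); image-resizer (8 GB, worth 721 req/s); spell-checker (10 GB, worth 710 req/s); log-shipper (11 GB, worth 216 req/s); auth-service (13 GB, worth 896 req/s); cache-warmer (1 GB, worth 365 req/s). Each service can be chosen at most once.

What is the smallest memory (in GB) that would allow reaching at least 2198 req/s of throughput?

24

Look for the lowest-memory combination reaching 2198.
thumbnail-service + recommendation-engine + ab-test-router + image-resizer + cache-warmer reaches 2278 using 24 GB.
Any bundle with less than 24 GB falls short of 2198.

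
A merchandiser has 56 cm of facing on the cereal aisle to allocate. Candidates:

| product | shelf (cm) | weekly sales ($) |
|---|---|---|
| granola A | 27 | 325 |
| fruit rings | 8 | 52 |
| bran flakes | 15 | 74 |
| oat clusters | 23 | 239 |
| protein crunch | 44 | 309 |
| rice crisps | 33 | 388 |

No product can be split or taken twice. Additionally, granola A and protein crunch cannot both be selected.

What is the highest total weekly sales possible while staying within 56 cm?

627

Taking the top-ratio products first gives granola A + oat clusters for 564 (50 cm).
Replace granola A with rice crisps: the trade gains 63 net, giving 627 at 56 cm.
That's the maximum — no feasible swap from here does better than 627.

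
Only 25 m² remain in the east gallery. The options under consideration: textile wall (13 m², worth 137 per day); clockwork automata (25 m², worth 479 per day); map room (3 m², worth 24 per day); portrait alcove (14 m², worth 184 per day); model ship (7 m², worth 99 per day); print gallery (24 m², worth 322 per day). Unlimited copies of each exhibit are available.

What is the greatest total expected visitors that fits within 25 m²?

Ranking by ratio (expected visitors/m²): clockwork automata 19.16, model ship 14.14, print gallery 13.42, portrait alcove 13.14.
Clockwork automata uses 25 of the 25 m² and totals 479.
No other feasible combination exceeds 479.

479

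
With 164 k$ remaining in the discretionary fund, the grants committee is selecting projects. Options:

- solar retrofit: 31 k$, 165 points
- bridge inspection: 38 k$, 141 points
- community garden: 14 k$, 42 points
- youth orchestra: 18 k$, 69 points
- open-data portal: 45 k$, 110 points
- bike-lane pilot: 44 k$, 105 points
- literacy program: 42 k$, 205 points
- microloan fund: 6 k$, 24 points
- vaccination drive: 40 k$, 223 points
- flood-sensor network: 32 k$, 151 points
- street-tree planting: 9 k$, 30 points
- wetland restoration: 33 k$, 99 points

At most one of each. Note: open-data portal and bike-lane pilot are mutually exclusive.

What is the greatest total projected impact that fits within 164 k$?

813

Ranking by ratio (projected impact/k$): vaccination drive 5.58, solar retrofit 5.32, literacy program 4.88, flood-sensor network 4.72.
Taking the top-ratio projects first gives solar retrofit + literacy program + microloan fund + vaccination drive + flood-sensor network + street-tree planting for 798 (160 k$).
Dropping microloan fund and street-tree planting frees 15 k$; slotting in youth orchestra (18 k$) lifts the total to 813 at 163 k$.
The closest alternative, solar retrofit + literacy program + microloan fund + vaccination drive + flood-sensor network + street-tree planting, reaches only 798.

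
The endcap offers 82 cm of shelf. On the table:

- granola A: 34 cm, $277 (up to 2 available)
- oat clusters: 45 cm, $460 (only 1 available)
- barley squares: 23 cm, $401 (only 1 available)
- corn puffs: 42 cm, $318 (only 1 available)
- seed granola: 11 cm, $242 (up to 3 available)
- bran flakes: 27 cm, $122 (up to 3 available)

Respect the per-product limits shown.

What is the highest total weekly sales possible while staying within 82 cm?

Ranking by ratio (weekly sales/cm): seed granola 22.00, barley squares 17.43, oat clusters 10.22, granola A 8.15.
The ratio heuristic lands on barley squares + 3×seed granola (1127) but leaves 26 cm idle.
Dropping barley squares frees 23 cm; slotting in oat clusters (45 cm) lifts the total to 1186 at 78 cm.

1186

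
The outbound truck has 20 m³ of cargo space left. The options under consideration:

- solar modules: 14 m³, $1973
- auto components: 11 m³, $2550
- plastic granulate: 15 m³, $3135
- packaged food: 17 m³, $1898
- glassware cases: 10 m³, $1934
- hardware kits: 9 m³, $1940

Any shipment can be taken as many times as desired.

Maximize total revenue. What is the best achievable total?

4490

Taking auto components + hardware kits: 20 m³ used, 4490 in revenue.
That's the maximum — no swap from here does better than 4490.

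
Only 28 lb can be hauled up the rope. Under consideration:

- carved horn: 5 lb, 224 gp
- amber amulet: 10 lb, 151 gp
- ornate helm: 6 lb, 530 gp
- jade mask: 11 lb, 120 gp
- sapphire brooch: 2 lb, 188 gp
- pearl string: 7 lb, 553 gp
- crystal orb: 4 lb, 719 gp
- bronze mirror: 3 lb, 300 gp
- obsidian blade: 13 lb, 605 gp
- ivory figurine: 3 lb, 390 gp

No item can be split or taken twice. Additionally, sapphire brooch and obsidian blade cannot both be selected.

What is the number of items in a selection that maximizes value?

6

The maximum value within 28 lb is 2716.
For example carved horn + ornate helm + pearl string + crystal orb + bronze mirror + ivory figurine achieves it, using 28 lb.
Any selection reaching 2716 contains exactly 6 items.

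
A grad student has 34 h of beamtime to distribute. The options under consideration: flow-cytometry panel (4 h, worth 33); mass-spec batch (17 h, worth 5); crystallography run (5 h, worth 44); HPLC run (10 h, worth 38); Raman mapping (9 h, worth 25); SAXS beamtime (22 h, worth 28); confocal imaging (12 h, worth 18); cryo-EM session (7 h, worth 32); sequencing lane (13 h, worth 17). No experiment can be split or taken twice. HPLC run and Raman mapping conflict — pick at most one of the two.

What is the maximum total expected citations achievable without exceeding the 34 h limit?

147

By expected citations per h: crystallography run 8.80, flow-cytometry panel 8.25, cryo-EM session 4.57 lead.
The ratio ordering already packs tightly: flow-cytometry panel + crystallography run + HPLC run + cryo-EM session, 26 h, 147.
That's the maximum — no feasible swap from here does better than 147.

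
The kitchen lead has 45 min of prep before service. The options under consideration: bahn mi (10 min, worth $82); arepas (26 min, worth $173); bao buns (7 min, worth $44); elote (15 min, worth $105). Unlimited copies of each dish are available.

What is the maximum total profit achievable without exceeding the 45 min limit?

351

Greedy by ratio would take 4×bahn mi: 40 min used, total 328.
Dropping bahn mi frees 10 min; slotting in elote (15 min) lifts the total to 351 at 45 min.
Every other selection either busts 45 min or fails to beat 351.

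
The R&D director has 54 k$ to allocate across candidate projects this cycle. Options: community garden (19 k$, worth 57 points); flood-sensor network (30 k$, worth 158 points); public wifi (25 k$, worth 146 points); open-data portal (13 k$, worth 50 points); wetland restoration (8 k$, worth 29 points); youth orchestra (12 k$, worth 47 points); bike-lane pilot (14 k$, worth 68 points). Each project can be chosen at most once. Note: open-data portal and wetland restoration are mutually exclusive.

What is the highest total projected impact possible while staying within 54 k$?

The ratio heuristic lands on public wifi + youth orchestra + bike-lane pilot (261) but leaves 3 k$ idle.
Dropping youth orchestra frees 12 k$; slotting in open-data portal (13 k$) lifts the total to 264 at 52 k$.
That's the maximum — no feasible swap from here does better than 264.

264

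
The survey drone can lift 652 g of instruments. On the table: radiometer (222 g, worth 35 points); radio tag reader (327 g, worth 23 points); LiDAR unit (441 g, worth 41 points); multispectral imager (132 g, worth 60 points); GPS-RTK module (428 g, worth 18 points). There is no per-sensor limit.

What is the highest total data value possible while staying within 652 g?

By data value per g: multispectral imager 0.45, radiometer 0.16, LiDAR unit 0.09 lead.
4×multispectral imager uses 528 of the 652 g and totals 240.
Nothing else within 652 g beats 240.

240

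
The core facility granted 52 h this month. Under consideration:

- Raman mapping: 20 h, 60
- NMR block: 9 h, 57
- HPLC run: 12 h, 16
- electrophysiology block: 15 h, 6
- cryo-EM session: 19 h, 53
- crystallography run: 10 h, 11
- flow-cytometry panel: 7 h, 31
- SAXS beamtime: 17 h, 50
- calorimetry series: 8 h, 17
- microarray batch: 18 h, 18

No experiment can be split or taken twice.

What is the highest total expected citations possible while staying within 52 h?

191

By expected citations per h: NMR block 6.33, flow-cytometry panel 4.43, Raman mapping 3.00 lead.
Greedy by ratio would take Raman mapping + NMR block + flow-cytometry panel + calorimetry series: 44 h used, total 165.
Dropping Raman mapping and calorimetry series frees 28 h; slotting in cryo-EM session + SAXS beamtime (36 h) lifts the total to 191 at 52 h.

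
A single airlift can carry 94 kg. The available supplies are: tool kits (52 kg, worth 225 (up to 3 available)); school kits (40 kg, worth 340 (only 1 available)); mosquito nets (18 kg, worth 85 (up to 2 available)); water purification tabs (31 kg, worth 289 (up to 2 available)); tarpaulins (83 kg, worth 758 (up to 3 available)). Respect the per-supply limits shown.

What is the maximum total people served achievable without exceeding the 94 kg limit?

758

Ranking by ratio (people served/kg): water purification tabs 9.32, tarpaulins 9.13, school kits 8.50, mosquito nets 4.72.
Filling by ratio: mosquito nets + 2×water purification tabs for 663, with 14 kg left unused.
The 80 kg tied up in mosquito nets and 2×water purification tabs is better spent on tarpaulins — total rises to 758 (83 kg).
No other feasible combination exceeds 758.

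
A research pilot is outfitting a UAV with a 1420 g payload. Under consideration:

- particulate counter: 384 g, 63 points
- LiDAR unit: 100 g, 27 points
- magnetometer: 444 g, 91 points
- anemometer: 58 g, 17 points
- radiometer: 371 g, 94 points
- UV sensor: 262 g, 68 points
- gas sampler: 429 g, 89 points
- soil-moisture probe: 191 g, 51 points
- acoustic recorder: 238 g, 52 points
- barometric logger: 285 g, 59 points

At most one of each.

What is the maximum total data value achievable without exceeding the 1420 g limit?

Ranking by ratio (data value/g): anemometer 0.29, LiDAR unit 0.27, soil-moisture probe 0.27.
Taking the top-ratio sensors first gives LiDAR unit + anemometer + radiometer + UV sensor + soil-moisture probe + acoustic recorder for 309 (1220 g).
Dropping acoustic recorder frees 238 g; slotting in gas sampler (429 g) lifts the total to 346 at 1411 g.
An exhaustive check of the 1024 subsets confirms 346.

346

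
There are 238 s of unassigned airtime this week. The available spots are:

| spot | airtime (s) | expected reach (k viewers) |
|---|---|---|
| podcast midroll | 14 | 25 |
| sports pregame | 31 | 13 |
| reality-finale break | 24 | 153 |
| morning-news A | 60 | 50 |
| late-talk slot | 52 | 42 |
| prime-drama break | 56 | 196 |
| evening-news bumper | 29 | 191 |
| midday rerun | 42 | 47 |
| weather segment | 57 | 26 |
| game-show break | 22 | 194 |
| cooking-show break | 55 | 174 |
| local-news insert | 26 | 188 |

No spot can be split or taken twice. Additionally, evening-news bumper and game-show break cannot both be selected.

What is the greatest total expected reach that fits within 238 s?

By expected reach per s: game-show break 8.82, local-news insert 7.23, evening-news bumper 6.59, reality-finale break 6.38 lead.
Reality-finale break + prime-drama break + midday rerun + game-show break + cooking-show break + local-news insert uses 225 of the 238 s and totals 952.
The closest alternative, reality-finale break + prime-drama break + evening-news bumper + midday rerun + cooking-show break + local-news insert, reaches only 949.

952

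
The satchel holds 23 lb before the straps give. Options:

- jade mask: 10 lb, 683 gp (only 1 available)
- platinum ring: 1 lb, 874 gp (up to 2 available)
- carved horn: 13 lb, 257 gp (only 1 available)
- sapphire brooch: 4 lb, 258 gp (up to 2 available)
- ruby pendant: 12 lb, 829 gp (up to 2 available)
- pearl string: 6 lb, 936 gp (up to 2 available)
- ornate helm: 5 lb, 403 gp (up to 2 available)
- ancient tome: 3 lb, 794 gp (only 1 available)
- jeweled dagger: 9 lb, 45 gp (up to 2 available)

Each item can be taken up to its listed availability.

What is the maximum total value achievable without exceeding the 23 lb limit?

Density check — platinum ring 874.00, ancient tome 264.67, pearl string 156.00 are the best per lb.
The ratio ordering already packs tightly: 2×platinum ring + 2×pearl string + ornate helm + ancient tome, 22 lb, 4817.
Every other selection either busts 23 lb or exceeds an availability limit or fails to beat 4817.

4817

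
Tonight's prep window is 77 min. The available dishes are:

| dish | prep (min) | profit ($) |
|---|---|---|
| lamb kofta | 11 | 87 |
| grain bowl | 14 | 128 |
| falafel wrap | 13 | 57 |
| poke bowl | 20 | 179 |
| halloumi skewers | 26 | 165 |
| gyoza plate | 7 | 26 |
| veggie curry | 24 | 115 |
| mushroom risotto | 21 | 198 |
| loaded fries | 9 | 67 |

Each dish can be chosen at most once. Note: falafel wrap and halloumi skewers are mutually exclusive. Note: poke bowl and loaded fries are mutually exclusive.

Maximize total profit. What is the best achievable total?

618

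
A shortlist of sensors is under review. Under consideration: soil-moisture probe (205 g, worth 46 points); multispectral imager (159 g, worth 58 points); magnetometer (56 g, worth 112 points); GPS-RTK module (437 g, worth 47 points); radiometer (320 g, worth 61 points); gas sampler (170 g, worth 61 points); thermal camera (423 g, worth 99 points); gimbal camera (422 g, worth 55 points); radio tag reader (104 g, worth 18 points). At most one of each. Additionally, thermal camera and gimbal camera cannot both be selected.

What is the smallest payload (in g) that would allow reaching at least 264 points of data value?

Minimise g subject to total data value ≥ 264.
soil-moisture probe + multispectral imager + magnetometer + gas sampler reaches 277 using 590 g.
No combination under 590 g hits 264.

590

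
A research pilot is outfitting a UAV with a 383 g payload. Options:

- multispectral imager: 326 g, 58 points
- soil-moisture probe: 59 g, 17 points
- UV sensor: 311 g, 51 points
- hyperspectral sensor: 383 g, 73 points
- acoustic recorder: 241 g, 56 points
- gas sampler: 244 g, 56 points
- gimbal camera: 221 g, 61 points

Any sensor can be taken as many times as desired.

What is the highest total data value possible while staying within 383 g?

102

Ranking by ratio (data value/g): soil-moisture probe 0.29, gimbal camera 0.28, acoustic recorder 0.23.
Best packing: 6×soil-moisture probe — 354 g, 102 total.
Every other selection either busts 383 g or fails to beat 102.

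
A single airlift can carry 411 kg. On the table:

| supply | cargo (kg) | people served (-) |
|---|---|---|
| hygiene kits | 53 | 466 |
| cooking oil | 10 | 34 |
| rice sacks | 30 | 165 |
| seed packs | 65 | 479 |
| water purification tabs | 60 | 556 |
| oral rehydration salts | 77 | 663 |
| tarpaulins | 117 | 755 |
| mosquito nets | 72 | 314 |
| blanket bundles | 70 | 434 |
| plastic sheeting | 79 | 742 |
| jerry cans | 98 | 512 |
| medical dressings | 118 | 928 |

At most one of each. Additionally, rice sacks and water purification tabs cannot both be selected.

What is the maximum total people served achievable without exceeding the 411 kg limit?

3402

Filling by ratio: hygiene kits + cooking oil + water purification tabs + oral rehydration salts + plastic sheeting + medical dressings for 3389, with 14 kg left unused.
Replace hygiene kits with seed packs: the trade gains 13 net, giving 3402 at 409 kg.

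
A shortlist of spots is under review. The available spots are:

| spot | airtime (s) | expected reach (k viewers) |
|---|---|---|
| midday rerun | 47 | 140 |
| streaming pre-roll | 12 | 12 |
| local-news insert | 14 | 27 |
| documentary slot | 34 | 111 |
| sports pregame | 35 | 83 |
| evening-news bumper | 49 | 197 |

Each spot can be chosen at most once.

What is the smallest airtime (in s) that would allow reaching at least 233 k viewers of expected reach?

Need the lightest bundle worth ≥ 233.
Taking streaming pre-roll + local-news insert + evening-news bumper gives 236 (≥ 233) for 75 s.
No combination under 75 s hits 233.

75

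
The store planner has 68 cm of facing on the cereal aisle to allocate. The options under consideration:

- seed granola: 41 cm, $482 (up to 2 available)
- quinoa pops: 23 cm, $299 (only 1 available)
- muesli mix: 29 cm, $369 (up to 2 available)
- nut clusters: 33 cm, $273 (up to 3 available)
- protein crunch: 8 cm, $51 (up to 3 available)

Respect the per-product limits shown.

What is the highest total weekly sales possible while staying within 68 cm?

A density-first pass picks quinoa pops + muesli mix + 2×protein crunch — 770 at 68 cm.
Dropping quinoa pops and protein crunch frees 31 cm; slotting in muesli mix (29 cm) lifts the total to 789 at 66 cm.
Nothing else within 68 cm beats 789.

789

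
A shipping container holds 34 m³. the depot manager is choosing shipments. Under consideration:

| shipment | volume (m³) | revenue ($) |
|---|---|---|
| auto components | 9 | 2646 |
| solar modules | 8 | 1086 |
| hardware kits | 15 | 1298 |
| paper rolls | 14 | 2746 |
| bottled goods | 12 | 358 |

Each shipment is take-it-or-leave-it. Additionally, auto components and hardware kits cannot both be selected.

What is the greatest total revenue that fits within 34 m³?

Taking auto components + solar modules + paper rolls: 31 m³ used, 6478 in revenue.

6478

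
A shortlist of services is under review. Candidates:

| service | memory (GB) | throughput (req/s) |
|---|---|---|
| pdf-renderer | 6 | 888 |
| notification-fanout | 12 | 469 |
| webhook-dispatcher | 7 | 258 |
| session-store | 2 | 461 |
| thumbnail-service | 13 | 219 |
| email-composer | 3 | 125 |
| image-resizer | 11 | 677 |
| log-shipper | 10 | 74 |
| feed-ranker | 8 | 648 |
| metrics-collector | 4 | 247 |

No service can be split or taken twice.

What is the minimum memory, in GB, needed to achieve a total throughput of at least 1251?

8

Look for the lowest-memory combination reaching 1251.
Taking pdf-renderer + session-store gives 1349 (≥ 1251) for 8 GB.
Any bundle with less than 8 GB falls short of 1251.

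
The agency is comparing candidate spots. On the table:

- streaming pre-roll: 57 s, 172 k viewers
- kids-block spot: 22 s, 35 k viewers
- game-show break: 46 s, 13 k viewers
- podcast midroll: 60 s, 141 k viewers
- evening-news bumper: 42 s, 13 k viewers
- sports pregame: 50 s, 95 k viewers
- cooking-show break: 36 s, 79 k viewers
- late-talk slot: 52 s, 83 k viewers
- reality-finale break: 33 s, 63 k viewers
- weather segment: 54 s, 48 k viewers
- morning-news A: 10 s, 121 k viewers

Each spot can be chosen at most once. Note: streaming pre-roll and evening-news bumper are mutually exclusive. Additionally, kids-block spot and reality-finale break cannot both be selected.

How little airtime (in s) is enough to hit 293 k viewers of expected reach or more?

67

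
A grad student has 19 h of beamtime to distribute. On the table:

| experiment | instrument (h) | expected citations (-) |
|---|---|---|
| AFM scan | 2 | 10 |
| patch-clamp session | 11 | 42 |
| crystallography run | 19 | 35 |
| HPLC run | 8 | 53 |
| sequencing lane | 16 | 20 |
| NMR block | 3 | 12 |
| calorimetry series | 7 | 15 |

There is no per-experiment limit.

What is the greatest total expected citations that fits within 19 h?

118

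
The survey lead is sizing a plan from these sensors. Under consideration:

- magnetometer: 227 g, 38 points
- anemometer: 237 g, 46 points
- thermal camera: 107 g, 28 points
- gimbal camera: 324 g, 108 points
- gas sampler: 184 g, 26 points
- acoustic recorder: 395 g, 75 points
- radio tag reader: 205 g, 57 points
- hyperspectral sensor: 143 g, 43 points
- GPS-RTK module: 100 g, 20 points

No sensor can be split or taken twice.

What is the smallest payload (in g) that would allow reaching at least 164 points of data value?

Minimise g subject to total data value ≥ 164.
gimbal camera + radio tag reader: 165 data value at 529 g.
Below 529 g the best achievable stays under 164.

529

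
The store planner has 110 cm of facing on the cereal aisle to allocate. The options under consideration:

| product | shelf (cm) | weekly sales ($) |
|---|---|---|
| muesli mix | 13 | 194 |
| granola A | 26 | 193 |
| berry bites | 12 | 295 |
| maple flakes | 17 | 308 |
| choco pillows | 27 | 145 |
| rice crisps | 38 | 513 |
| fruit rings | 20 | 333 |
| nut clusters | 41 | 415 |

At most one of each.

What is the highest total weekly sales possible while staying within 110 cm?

1643

By weekly sales per cm: berry bites 24.58, maple flakes 18.12, fruit rings 16.65, muesli mix 14.92 lead.
The ratio ordering already packs tightly: muesli mix + berry bites + maple flakes + rice crisps + fruit rings, 100 cm, 1643.
That's the maximum — no swap from here does better than 1643.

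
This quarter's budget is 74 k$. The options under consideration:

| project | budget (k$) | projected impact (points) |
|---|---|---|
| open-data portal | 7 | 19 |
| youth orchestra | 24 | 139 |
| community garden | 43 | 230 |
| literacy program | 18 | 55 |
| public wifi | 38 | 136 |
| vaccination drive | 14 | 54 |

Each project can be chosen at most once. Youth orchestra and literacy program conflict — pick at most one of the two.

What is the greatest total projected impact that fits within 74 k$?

Open-data portal + youth orchestra + community garden uses 74 of the 74 k$ and totals 388.
That's the maximum — no feasible swap from here does better than 388.

388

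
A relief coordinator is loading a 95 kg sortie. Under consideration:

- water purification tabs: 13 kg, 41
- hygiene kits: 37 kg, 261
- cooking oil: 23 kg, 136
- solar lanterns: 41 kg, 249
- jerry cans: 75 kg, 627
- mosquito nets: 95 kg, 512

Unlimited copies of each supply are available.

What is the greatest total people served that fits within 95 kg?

668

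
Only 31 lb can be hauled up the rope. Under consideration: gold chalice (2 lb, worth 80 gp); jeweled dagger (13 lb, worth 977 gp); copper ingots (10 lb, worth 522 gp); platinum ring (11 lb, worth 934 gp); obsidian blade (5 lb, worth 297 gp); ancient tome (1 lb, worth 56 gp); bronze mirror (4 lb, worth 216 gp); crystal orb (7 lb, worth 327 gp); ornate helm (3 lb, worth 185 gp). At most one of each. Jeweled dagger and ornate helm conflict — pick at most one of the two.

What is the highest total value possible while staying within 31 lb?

Gold chalice + jeweled dagger + platinum ring + obsidian blade uses 31 of the 31 lb and totals 2288.
Next best is jeweled dagger + platinum ring + obsidian blade + ancient tome at 2264 (30 lb) — short by 24.

2288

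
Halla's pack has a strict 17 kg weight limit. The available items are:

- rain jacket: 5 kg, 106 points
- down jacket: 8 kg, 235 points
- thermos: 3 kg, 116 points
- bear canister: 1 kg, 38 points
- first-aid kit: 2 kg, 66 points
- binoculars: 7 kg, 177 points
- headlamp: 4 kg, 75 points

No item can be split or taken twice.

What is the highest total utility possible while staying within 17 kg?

The ratio heuristic lands on down jacket + thermos + bear canister + first-aid kit (455) but leaves 3 kg idle.
Dropping first-aid kit frees 2 kg; slotting in rain jacket (5 kg) lifts the total to 495 at 17 kg.
Runner-up down jacket + thermos + first-aid kit + headlamp tops out at 492.

495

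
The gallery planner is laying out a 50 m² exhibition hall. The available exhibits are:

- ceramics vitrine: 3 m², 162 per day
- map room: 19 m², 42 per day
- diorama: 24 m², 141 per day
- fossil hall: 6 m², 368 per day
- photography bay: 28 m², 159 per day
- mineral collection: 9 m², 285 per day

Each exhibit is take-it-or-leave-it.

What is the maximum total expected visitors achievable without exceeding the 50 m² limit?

Density check — fossil hall 61.33, ceramics vitrine 54.00, mineral collection 31.67, diorama 5.88 are the best per m².
The ratio heuristic lands on ceramics vitrine + diorama + fossil hall + mineral collection (956) but leaves 8 m² idle.
Replace diorama with photography bay: the trade gains 18 net, giving 974 at 46 m².
No other feasible combination exceeds 974.

974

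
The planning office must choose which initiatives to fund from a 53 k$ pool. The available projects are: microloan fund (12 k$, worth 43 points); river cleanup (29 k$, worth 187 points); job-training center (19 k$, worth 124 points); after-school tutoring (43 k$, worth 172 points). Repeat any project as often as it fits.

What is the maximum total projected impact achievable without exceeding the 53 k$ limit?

Ranking by ratio (projected impact/k$): job-training center 6.53, river cleanup 6.45, after-school tutoring 4.00, microloan fund 3.58.
A density-first pass picks microloan fund + 2×job-training center — 291 at 50 k$.
The 31 k$ tied up in microloan fund and job-training center is better spent on river cleanup — total rises to 311 (48 k$).
The spare 5 k$ is too small for any remaining project, and no exchange beats 311.

311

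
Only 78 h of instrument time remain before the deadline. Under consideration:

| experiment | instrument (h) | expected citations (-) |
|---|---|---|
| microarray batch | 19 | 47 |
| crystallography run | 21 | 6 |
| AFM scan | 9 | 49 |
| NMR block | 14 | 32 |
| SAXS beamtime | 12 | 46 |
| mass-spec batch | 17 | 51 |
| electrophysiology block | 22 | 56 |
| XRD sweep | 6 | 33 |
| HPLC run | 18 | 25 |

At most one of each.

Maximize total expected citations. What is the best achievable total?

Density check — XRD sweep 5.50, AFM scan 5.44, SAXS beamtime 3.83 are the best per h.
The ratio heuristic lands on AFM scan + SAXS beamtime + mass-spec batch + electrophysiology block + XRD sweep (235) but leaves 12 h idle.
Dropping electrophysiology block frees 22 h; slotting in microarray batch + NMR block (33 h) lifts the total to 258 at 77 h.
The closest alternative, microarray batch + AFM scan + mass-spec batch + electrophysiology block + XRD sweep, reaches only 236.

258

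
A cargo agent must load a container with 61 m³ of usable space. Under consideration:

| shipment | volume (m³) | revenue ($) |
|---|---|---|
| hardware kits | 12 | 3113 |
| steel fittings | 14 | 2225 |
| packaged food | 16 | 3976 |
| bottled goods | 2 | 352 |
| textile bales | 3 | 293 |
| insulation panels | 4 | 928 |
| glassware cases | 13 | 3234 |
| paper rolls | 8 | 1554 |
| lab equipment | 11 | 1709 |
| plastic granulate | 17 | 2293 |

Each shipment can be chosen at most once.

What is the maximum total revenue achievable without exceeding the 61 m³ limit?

Greedy by ratio would take hardware kits + packaged food + bottled goods + textile bales + insulation panels + glassware cases + paper rolls: 58 m³ used, total 13450.
Dropping textile bales and paper rolls frees 11 m³; slotting in steel fittings (14 m³) lifts the total to 13828 at 61 m³.
The closest alternative, hardware kits + packaged food + bottled goods + textile bales + insulation panels + glassware cases + lab equipment, reaches only 13605.

13828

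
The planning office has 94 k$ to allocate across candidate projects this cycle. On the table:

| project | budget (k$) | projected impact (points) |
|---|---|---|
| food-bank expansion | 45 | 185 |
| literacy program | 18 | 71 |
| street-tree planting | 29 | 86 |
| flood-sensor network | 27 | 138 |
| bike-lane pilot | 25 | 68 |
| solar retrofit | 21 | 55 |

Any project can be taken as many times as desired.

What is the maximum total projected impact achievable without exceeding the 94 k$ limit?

A density-first pass picks 3×flood-sensor network — 414 at 81 k$.
Dropping flood-sensor network frees 27 k$; slotting in 2×literacy program (36 k$) lifts the total to 418 at 90 k$.
No other feasible combination exceeds 418.

418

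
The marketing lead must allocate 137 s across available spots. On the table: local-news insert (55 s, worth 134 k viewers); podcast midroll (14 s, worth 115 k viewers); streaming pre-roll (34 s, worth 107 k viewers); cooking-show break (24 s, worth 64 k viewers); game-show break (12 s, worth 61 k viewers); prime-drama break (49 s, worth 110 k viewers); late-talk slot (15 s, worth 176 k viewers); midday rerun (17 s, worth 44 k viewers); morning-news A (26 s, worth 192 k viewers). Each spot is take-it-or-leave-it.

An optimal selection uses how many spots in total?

6

Best achievable expected reach is 715.
podcast midroll + streaming pre-roll + cooking-show break + game-show break + late-talk slot + morning-news A hits 715 at 125 s.
Any selection reaching 715 contains exactly 6 spots.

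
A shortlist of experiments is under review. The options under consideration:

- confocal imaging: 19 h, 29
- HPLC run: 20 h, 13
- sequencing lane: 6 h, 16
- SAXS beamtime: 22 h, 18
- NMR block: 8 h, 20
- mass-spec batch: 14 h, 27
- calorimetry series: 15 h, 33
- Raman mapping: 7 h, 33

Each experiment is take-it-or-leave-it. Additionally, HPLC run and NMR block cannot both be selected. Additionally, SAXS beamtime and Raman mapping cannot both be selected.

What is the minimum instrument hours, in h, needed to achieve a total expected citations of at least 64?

21

Minimise h subject to total expected citations ≥ 64.
sequencing lane + NMR block + Raman mapping: 69 expected citations at 21 h.
No combination under 21 h hits 64.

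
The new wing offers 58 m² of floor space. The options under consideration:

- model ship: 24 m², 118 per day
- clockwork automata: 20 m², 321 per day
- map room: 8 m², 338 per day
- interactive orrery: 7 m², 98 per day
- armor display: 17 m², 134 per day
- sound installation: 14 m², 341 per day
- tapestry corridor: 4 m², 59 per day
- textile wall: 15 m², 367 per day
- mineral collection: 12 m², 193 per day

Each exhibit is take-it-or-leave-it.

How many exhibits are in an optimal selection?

4

Optimal total is 1367.
For example clockwork automata + map room + sound installation + textile wall achieves it, using 57 m².
Every optimal selection uses 4 exhibits.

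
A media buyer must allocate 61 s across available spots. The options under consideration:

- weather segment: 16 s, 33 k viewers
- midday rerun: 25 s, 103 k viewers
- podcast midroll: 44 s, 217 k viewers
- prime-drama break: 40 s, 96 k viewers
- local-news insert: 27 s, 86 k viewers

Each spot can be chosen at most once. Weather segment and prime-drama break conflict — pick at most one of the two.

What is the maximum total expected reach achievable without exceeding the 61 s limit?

250

Ranking by ratio (expected reach/s): podcast midroll 4.93, midday rerun 4.12, local-news insert 3.19.
The ratio ordering already packs tightly: weather segment + podcast midroll, 60 s, 250.
No other feasible combination exceeds 250.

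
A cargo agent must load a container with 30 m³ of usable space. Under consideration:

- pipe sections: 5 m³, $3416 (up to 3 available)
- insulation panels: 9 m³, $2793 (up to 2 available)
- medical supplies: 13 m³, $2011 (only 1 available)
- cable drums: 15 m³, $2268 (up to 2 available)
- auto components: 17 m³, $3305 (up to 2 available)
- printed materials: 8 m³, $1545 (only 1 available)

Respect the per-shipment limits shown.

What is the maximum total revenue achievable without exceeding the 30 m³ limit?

Ranking by ratio (revenue/m³): pipe sections 683.20, insulation panels 310.33, auto components 194.41.
The ratio ordering already packs tightly: 3×pipe sections + insulation panels, 24 m³, 13041.
Nothing else within 30 m³ beats 13041.

13041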